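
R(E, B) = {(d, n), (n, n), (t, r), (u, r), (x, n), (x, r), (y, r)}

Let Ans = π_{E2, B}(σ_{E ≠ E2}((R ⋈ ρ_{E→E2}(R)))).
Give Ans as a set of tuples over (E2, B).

ρ[E→E2]: schema becomes (E2, B); tuples unchanged.
Natural join on B: {(d, n, d), (d, n, n), (d, n, x), (n, n, d), (n, n, n), (n, n, x), (t, r, t), (t, r, u), (t, r, x), (t, r, y), (u, r, t), (u, r, u), (u, r, x), (u, r, y), (x, n, d), (x, n, n), (x, n, x), (x, r, t), (x, r, u), (x, r, x), (x, r, y), (y, r, t), (y, r, u), (y, r, x), (y, r, y)}
σ[E ≠ E2]: keep tuples satisfying E ≠ E2 → {(d, n, n), (d, n, x), (n, n, d), (n, n, x), (t, r, u), (t, r, x), (t, r, y), (u, r, t), (u, r, x), (u, r, y), (x, n, d), (x, n, n), (x, r, t), (x, r, u), (x, r, y), (y, r, t), (y, r, u), (y, r, x)}
Keep only column(s) E2, B (11 duplicate(s) eliminated): {(d, n), (n, n), (t, r), (u, r), (x, n), (x, r), (y, r)}

{(d, n), (n, n), (t, r), (u, r), (x, n), (x, r), (y, r)}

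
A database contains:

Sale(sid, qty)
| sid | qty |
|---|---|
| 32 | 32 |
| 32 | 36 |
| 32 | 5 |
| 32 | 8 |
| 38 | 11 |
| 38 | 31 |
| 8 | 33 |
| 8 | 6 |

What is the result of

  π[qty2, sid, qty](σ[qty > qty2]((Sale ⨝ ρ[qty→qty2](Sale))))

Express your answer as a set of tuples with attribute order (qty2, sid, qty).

ρ[qty→qty2]: schema becomes (sid, qty2); tuples unchanged.
Natural join on sid: {(32, 32, 32), (32, 32, 36), (32, 32, 5), (32, 32, 8), (32, 36, 32), (32, 36, 36), (32, 36, 5), (32, 36, 8), (32, 5, 32), (32, 5, 36), (32, 5, 5), (32, 5, 8), (32, 8, 32), (32, 8, 36), (32, 8, 5), (32, 8, 8), (38, 11, 11), (38, 11, 31), (38, 31, 11), (38, 31, 31), (8, 33, 33), (8, 33, 6), (8, 6, 33), (8, 6, 6)}
σ[qty > qty2]: keep tuples satisfying qty > qty2 → {(32, 32, 5), (32, 32, 8), (32, 36, 32), (32, 36, 5), (32, 36, 8), (32, 8, 5), (38, 31, 11), (8, 33, 6)}
Keep only column(s) qty2, sid, qty: {(11, 38, 31), (32, 32, 36), (5, 32, 32), (5, 32, 36), (5, 32, 8), (6, 8, 33), (8, 32, 32), (8, 32, 36)}

{(11, 38, 31), (32, 32, 36), (5, 32, 32), (5, 32, 36), (5, 32, 8), (6, 8, 33), (8, 32, 32), (8, 32, 36)}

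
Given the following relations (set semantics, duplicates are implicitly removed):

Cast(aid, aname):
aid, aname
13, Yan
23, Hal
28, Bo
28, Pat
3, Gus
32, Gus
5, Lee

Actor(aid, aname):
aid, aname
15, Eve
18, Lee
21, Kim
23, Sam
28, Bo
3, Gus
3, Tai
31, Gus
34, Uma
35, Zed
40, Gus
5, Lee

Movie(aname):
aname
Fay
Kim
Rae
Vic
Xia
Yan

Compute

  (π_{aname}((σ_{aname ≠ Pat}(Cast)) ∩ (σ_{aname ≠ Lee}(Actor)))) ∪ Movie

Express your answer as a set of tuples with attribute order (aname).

{Bo, Fay, Gus, Kim, Rae, Vic, Xia, Yan}

Selection aname ≠ Pat: {(13, Yan), (23, Hal), (28, Bo), (3, Gus), (32, Gus), (5, Lee)}
Selection aname ≠ Lee: {(15, Eve), (21, Kim), (23, Sam), (28, Bo), (3, Gus), (3, Tai), (31, Gus), (34, Uma), (35, Zed), (40, Gus)}
Intersection: {(13, Yan), (23, Hal), (28, Bo), (3, Gus), (32, Gus), (5, Lee)} with {(15, Eve), (21, Kim), (23, Sam), (28, Bo), (3, Gus), (3, Tai), (31, Gus), (34, Uma), (35, Zed), (40, Gus)} → {(28, Bo), (3, Gus)}
π[aname]: project onto (aname) → {Bo, Gus}
Union: {Bo, Gus} with {Fay, Kim, Rae, Vic, Xia, Yan} → {Bo, Fay, Gus, Kim, Rae, Vic, Xia, Yan}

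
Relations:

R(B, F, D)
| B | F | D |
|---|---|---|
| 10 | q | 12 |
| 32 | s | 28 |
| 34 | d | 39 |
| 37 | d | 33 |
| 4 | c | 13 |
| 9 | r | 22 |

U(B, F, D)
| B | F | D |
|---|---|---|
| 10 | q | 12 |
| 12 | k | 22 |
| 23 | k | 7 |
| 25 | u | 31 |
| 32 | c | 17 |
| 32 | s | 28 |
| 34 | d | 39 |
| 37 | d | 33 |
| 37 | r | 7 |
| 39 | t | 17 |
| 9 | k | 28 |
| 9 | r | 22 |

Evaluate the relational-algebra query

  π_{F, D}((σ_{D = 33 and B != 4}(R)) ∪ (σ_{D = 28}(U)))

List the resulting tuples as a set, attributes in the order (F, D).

{(d, 33), (k, 28), (s, 28)}

σ[D = 33 and B != 4]: keep tuples satisfying D = 33 and B != 4 → {(37, d, 33)}
σ[D = 28]: keep tuples satisfying D = 28 → {(32, s, 28), (9, k, 28)}
Set union of the two operands is {(32, s, 28), (37, d, 33), (9, k, 28)}.
Keep only column(s) F, D: {(d, 33), (k, 28), (s, 28)}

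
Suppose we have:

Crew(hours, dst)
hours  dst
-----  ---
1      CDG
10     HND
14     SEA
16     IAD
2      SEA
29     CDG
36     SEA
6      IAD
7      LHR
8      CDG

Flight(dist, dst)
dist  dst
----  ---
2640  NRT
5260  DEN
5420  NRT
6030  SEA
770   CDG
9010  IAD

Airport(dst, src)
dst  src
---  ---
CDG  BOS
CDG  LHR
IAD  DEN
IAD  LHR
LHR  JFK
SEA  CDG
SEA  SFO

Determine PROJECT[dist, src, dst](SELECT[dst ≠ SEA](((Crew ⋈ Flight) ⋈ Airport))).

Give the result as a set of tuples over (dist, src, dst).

{(770, BOS, CDG), (770, LHR, CDG), (9010, DEN, IAD), (9010, LHR, IAD)}

Natural join on dst: {(1, CDG, 770), (14, SEA, 6030), (16, IAD, 9010), (2, SEA, 6030), (29, CDG, 770), (36, SEA, 6030), (6, IAD, 9010), (8, CDG, 770)}
Natural join on dst: {(1, CDG, 770, BOS), (1, CDG, 770, LHR), (14, SEA, 6030, CDG), (14, SEA, 6030, SFO), (16, IAD, 9010, DEN), (16, IAD, 9010, LHR), (2, SEA, 6030, CDG), (2, SEA, 6030, SFO), (29, CDG, 770, BOS), (29, CDG, 770, LHR), (36, SEA, 6030, CDG), (36, SEA, 6030, SFO), (6, IAD, 9010, DEN), (6, IAD, 9010, LHR), (8, CDG, 770, BOS), (8, CDG, 770, LHR)}
Selection dst ≠ SEA: {(1, CDG, 770, BOS), (1, CDG, 770, LHR), (16, IAD, 9010, DEN), (16, IAD, 9010, LHR), (29, CDG, 770, BOS), (29, CDG, 770, LHR), (6, IAD, 9010, DEN), (6, IAD, 9010, LHR), (8, CDG, 770, BOS), (8, CDG, 770, LHR)}
Keep only column(s) dist, src, dst (6 duplicate(s) eliminated): {(770, BOS, CDG), (770, LHR, CDG), (9010, DEN, IAD), (9010, LHR, IAD)}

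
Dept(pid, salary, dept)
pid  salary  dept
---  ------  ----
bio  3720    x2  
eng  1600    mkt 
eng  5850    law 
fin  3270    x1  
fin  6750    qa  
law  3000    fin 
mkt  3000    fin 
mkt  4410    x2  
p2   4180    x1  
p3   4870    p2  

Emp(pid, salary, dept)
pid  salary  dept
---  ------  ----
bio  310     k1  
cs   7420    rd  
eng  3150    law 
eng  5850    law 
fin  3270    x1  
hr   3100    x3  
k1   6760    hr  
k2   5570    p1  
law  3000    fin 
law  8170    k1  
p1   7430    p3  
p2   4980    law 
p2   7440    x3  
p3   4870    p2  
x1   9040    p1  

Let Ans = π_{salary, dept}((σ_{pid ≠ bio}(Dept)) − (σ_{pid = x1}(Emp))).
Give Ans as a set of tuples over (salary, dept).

{(1600, mkt), (3000, fin), (3270, x1), (4180, x1), (4410, x2), (4870, p2), (5850, law), (6750, qa)}

Apply σ_{pid ≠ bio}; surviving tuples: {(eng, 1600, mkt), (eng, 5850, law), (fin, 3270, x1), (fin, 6750, qa), (law, 3000, fin), (mkt, 3000, fin), (mkt, 4410, x2), (p2, 4180, x1), (p3, 4870, p2)}
Apply σ_{pid = x1}; surviving tuples: {(x1, 9040, p1)}
Set difference of the two operands is {(eng, 1600, mkt), (eng, 5850, law), (fin, 3270, x1), (fin, 6750, qa), (law, 3000, fin), (mkt, 3000, fin), (mkt, 4410, x2), (p2, 4180, x1), (p3, 4870, p2)}.
π_{salary, dept} gives {(1600, mkt), (3000, fin), (3270, x1), (4180, x1), (4410, x2), (4870, p2), (5850, law), (6750, qa)} (1 duplicate(s) eliminated).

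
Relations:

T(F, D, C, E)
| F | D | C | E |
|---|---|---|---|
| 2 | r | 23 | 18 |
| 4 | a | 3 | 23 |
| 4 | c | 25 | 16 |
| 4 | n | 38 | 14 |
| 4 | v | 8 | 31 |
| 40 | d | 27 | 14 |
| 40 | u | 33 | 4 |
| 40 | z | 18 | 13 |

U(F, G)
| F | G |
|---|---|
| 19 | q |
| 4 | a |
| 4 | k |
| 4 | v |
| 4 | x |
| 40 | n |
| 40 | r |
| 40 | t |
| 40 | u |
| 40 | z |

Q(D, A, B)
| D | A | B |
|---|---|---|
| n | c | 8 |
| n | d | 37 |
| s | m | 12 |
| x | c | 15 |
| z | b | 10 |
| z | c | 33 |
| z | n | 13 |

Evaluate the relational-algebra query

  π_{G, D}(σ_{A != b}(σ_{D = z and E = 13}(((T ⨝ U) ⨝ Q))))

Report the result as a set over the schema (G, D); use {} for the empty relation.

T ⋈ U (natural join on F): {(4, a, 3, 23, a), (4, a, 3, 23, k), (4, a, 3, 23, v), (4, a, 3, 23, x), (4, c, 25, 16, a), (4, c, 25, 16, k), (4, c, 25, 16, v), (4, c, 25, 16, x), (4, n, 38, 14, a), (4, n, 38, 14, k), (4, n, 38, 14, v), (4, n, 38, 14, x), (4, v, 8, 31, a), (4, v, 8, 31, k), (4, v, 8, 31, v), (4, v, 8, 31, x), (40, d, 27, 14, n), (40, d, 27, 14, r), (40, d, 27, 14, t), (40, d, 27, 14, u), (40, d, 27, 14, z), (40, u, 33, 4, n), (40, u, 33, 4, r), (40, u, 33, 4, t), (40, u, 33, 4, u), (40, u, 33, 4, z), (40, z, 18, 13, n), (40, z, 18, 13, r), (40, z, 18, 13, t), (40, z, 18, 13, u), (40, z, 18, 13, z)}
(T ⨝ U) ⋈ Q (natural join on D): {(4, n, 38, 14, a, c, 8), (4, n, 38, 14, a, d, 37), (4, n, 38, 14, k, c, 8), (4, n, 38, 14, k, d, 37), (4, n, 38, 14, v, c, 8), (4, n, 38, 14, v, d, 37), (4, n, 38, 14, x, c, 8), (4, n, 38, 14, x, d, 37), (40, z, 18, 13, n, b, 10), (40, z, 18, 13, n, c, 33), (40, z, 18, 13, n, n, 13), (40, z, 18, 13, r, b, 10), (40, z, 18, 13, r, c, 33), (40, z, 18, 13, r, n, 13), (40, z, 18, 13, t, b, 10), (40, z, 18, 13, t, c, 33), (40, z, 18, 13, t, n, 13), (40, z, 18, 13, u, b, 10), (40, z, 18, 13, u, c, 33), (40, z, 18, 13, u, n, 13), (40, z, 18, 13, z, b, 10), (40, z, 18, 13, z, c, 33), (40, z, 18, 13, z, n, 13)}
Selection D = z and E = 13: {(40, z, 18, 13, n, b, 10), (40, z, 18, 13, n, c, 33), (40, z, 18, 13, n, n, 13), (40, z, 18, 13, r, b, 10), (40, z, 18, 13, r, c, 33), (40, z, 18, 13, r, n, 13), (40, z, 18, 13, t, b, 10), (40, z, 18, 13, t, c, 33), (40, z, 18, 13, t, n, 13), (40, z, 18, 13, u, b, 10), (40, z, 18, 13, u, c, 33), (40, z, 18, 13, u, n, 13), (40, z, 18, 13, z, b, 10), (40, z, 18, 13, z, c, 33), (40, z, 18, 13, z, n, 13)}
Selection A != b: {(40, z, 18, 13, n, c, 33), (40, z, 18, 13, n, n, 13), (40, z, 18, 13, r, c, 33), (40, z, 18, 13, r, n, 13), (40, z, 18, 13, t, c, 33), (40, z, 18, 13, t, n, 13), (40, z, 18, 13, u, c, 33), (40, z, 18, 13, u, n, 13), (40, z, 18, 13, z, c, 33), (40, z, 18, 13, z, n, 13)}
Projecting to G, D (5 duplicate(s) eliminated): {(n, z), (r, z), (t, z), (u, z), (z, z)}

{(n, z), (r, z), (t, z), (u, z), (z, z)}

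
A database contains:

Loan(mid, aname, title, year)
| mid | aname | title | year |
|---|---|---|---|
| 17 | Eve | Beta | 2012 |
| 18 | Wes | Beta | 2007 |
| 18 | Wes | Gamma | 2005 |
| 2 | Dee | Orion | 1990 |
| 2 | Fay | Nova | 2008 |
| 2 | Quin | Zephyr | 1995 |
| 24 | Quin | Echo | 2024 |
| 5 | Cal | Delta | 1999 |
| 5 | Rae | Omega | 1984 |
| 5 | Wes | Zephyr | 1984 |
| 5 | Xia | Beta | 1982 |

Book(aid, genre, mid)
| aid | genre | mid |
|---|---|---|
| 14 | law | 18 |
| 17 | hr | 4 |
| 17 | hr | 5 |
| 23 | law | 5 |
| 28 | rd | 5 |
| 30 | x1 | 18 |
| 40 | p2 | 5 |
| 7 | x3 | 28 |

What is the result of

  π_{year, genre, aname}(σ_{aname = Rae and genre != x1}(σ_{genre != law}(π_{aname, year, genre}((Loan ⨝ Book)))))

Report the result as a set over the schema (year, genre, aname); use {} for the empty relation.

Joining Loan and Book on mid yields {(18, Wes, Beta, 2007, 14, law), (18, Wes, Beta, 2007, 30, x1), (18, Wes, Gamma, 2005, 14, law), (18, Wes, Gamma, 2005, 30, x1), (5, Cal, Delta, 1999, 17, hr), (5, Cal, Delta, 1999, 23, law), (5, Cal, Delta, 1999, 28, rd), (5, Cal, Delta, 1999, 40, p2), (5, Rae, Omega, 1984, 17, hr), (5, Rae, Omega, 1984, 23, law), (5, Rae, Omega, 1984, 28, rd), (5, Rae, Omega, 1984, 40, p2), (5, Wes, Zephyr, 1984, 17, hr), (5, Wes, Zephyr, 1984, 23, law), (5, Wes, Zephyr, 1984, 28, rd), (5, Wes, Zephyr, 1984, 40, p2), (5, Xia, Beta, 1982, 17, hr), (5, Xia, Beta, 1982, 23, law), (5, Xia, Beta, 1982, 28, rd), (5, Xia, Beta, 1982, 40, p2)}.
π_{aname, year, genre} gives {(Cal, 1999, hr), (Cal, 1999, law), (Cal, 1999, p2), (Cal, 1999, rd), (Rae, 1984, hr), (Rae, 1984, law), (Rae, 1984, p2), (Rae, 1984, rd), (Wes, 1984, hr), (Wes, 1984, law), (Wes, 1984, p2), (Wes, 1984, rd), (Wes, 2005, law), (Wes, 2005, x1), (Wes, 2007, law), (Wes, 2007, x1), (Xia, 1982, hr), (Xia, 1982, law), (Xia, 1982, p2), (Xia, 1982, rd)}.
Selection genre != law: {(Cal, 1999, hr), (Cal, 1999, p2), (Cal, 1999, rd), (Rae, 1984, hr), (Rae, 1984, p2), (Rae, 1984, rd), (Wes, 1984, hr), (Wes, 1984, p2), (Wes, 1984, rd), (Wes, 2005, x1), (Wes, 2007, x1), (Xia, 1982, hr), (Xia, 1982, p2), (Xia, 1982, rd)}
Selection aname = Rae and genre != x1: {(Rae, 1984, hr), (Rae, 1984, p2), (Rae, 1984, rd)}
π_{year, genre, aname} gives {(1984, hr, Rae), (1984, p2, Rae), (1984, rd, Rae)}.

{(1984, hr, Rae), (1984, p2, Rae), (1984, rd, Rae)}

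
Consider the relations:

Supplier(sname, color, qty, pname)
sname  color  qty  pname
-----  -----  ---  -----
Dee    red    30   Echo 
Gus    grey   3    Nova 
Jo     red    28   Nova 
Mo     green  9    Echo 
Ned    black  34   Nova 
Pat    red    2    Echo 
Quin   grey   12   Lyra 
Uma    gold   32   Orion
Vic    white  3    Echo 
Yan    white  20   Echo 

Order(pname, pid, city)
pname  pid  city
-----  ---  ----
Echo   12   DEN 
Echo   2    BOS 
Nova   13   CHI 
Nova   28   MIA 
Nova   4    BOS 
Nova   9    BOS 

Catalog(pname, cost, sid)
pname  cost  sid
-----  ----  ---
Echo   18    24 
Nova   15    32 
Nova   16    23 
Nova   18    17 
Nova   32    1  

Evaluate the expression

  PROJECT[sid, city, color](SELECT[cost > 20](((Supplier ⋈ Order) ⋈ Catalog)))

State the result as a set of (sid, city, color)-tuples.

Supplier ⋈ Order (natural join on pname): {(Dee, red, 30, Echo, 12, DEN), (Dee, red, 30, Echo, 2, BOS), (Gus, grey, 3, Nova, 13, CHI), (Gus, grey, 3, Nova, 28, MIA), (Gus, grey, 3, Nova, 4, BOS), (Gus, grey, 3, Nova, 9, BOS), (Jo, red, 28, Nova, 13, CHI), (Jo, red, 28, Nova, 28, MIA), (Jo, red, 28, Nova, 4, BOS), (Jo, red, 28, Nova, 9, BOS), (Mo, green, 9, Echo, 12, DEN), (Mo, green, 9, Echo, 2, BOS), (Ned, black, 34, Nova, 13, CHI), (Ned, black, 34, Nova, 28, MIA), (Ned, black, 34, Nova, 4, BOS), (Ned, black, 34, Nova, 9, BOS), (Pat, red, 2, Echo, 12, DEN), (Pat, red, 2, Echo, 2, BOS), (Vic, white, 3, Echo, 12, DEN), (Vic, white, 3, Echo, 2, BOS), (Yan, white, 20, Echo, 12, DEN), (Yan, white, 20, Echo, 2, BOS)}
(Supplier ⋈ Order) ⋈ Catalog (natural join on pname): {(Dee, red, 30, Echo, 12, DEN, 18, 24), (Dee, red, 30, Echo, 2, BOS, 18, 24), (Gus, grey, 3, Nova, 13, CHI, 15, 32), (Gus, grey, 3, Nova, 13, CHI, 16, 23), (Gus, grey, 3, Nova, 13, CHI, 18, 17), (Gus, grey, 3, Nova, 13, CHI, 32, 1), (Gus, grey, 3, Nova, 28, MIA, 15, 32), (Gus, grey, 3, Nova, 28, MIA, 16, 23), (Gus, grey, 3, Nova, 28, MIA, 18, 17), (Gus, grey, 3, Nova, 28, MIA, 32, 1), (Gus, grey, 3, Nova, 4, BOS, 15, 32), (Gus, grey, 3, Nova, 4, BOS, 16, 23), (Gus, grey, 3, Nova, 4, BOS, 18, 17), (Gus, grey, 3, Nova, 4, BOS, 32, 1), (Gus, grey, 3, Nova, 9, BOS, 15, 32), (Gus, grey, 3, Nova, 9, BOS, 16, 23), (Gus, grey, 3, Nova, 9, BOS, 18, 17), (Gus, grey, 3, Nova, 9, BOS, 32, 1), (Jo, red, 28, Nova, 13, CHI, 15, 32), (Jo, red, 28, Nova, 13, CHI, 16, 23), (Jo, red, 28, Nova, 13, CHI, 18, 17), (Jo, red, 28, Nova, 13, CHI, 32, 1), (Jo, red, 28, Nova, 28, MIA, 15, 32), (Jo, red, 28, Nova, 28, MIA, 16, 23), (Jo, red, 28, Nova, 28, MIA, 18, 17), (Jo, red, 28, Nova, 28, MIA, 32, 1), (Jo, red, 28, Nova, 4, BOS, 15, 32), (Jo, red, 28, Nova, 4, BOS, 16, 23), (Jo, red, 28, Nova, 4, BOS, 18, 17), (Jo, red, 28, Nova, 4, BOS, 32, 1), (Jo, red, 28, Nova, 9, BOS, 15, 32), (Jo, red, 28, Nova, 9, BOS, 16, 23), (Jo, red, 28, Nova, 9, BOS, 18, 17), (Jo, red, 28, Nova, 9, BOS, 32, 1), (Mo, green, 9, Echo, 12, DEN, 18, 24), (Mo, green, 9, Echo, 2, BOS, 18, 24), (Ned, black, 34, Nova, 13, CHI, 15, 32), (Ned, black, 34, Nova, 13, CHI, 16, 23), (Ned, black, 34, Nova, 13, CHI, 18, 17), (Ned, black, 34, Nova, 13, CHI, 32, 1), (Ned, black, 34, Nova, 28, MIA, 15, 32), (Ned, black, 34, Nova, 28, MIA, 16, 23), (Ned, black, 34, Nova, 28, MIA, 18, 17), (Ned, black, 34, Nova, 28, MIA, 32, 1), (Ned, black, 34, Nova, 4, BOS, 15, 32), (Ned, black, 34, Nova, 4, BOS, 16, 23), (Ned, black, 34, Nova, 4, BOS, 18, 17), (Ned, black, 34, Nova, 4, BOS, 32, 1), (Ned, black, 34, Nova, 9, BOS, 15, 32), (Ned, black, 34, Nova, 9, BOS, 16, 23), (Ned, black, 34, Nova, 9, BOS, 18, 17), (Ned, black, 34, Nova, 9, BOS, 32, 1), (Pat, red, 2, Echo, 12, DEN, 18, 24), (Pat, red, 2, Echo, 2, BOS, 18, 24), (Vic, white, 3, Echo, 12, DEN, 18, 24), (Vic, white, 3, Echo, 2, BOS, 18, 24), (Yan, white, 20, Echo, 12, DEN, 18, 24), (Yan, white, 20, Echo, 2, BOS, 18, 24)}
Selection cost > 20: {(Gus, grey, 3, Nova, 13, CHI, 32, 1), (Gus, grey, 3, Nova, 28, MIA, 32, 1), (Gus, grey, 3, Nova, 4, BOS, 32, 1), (Gus, grey, 3, Nova, 9, BOS, 32, 1), (Jo, red, 28, Nova, 13, CHI, 32, 1), (Jo, red, 28, Nova, 28, MIA, 32, 1), (Jo, red, 28, Nova, 4, BOS, 32, 1), (Jo, red, 28, Nova, 9, BOS, 32, 1), (Ned, black, 34, Nova, 13, CHI, 32, 1), (Ned, black, 34, Nova, 28, MIA, 32, 1), (Ned, black, 34, Nova, 4, BOS, 32, 1), (Ned, black, 34, Nova, 9, BOS, 32, 1)}
π_{sid, city, color} gives {(1, BOS, black), (1, BOS, grey), (1, BOS, red), (1, CHI, black), (1, CHI, grey), (1, CHI, red), (1, MIA, black), (1, MIA, grey), (1, MIA, red)} (3 duplicate(s) eliminated).

{(1, BOS, black), (1, BOS, grey), (1, BOS, red), (1, CHI, black), (1, CHI, grey), (1, CHI, red), (1, MIA, black), (1, MIA, grey), (1, MIA, red)}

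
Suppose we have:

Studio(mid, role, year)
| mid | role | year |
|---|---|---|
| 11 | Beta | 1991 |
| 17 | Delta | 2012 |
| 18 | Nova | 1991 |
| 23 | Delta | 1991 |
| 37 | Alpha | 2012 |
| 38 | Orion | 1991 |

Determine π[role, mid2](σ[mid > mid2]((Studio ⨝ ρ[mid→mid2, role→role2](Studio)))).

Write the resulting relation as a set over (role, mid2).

ρ[mid→mid2, role→role2]: schema becomes (mid2, role2, year); tuples unchanged.
Joining Studio and ρ[mid→mid2, role→role2](Studio) on year yields {(11, Beta, 1991, 11, Beta), (11, Beta, 1991, 18, Nova), (11, Beta, 1991, 23, Delta), (11, Beta, 1991, 38, Orion), (17, Delta, 2012, 17, Delta), (17, Delta, 2012, 37, Alpha), (18, Nova, 1991, 11, Beta), (18, Nova, 1991, 18, Nova), (18, Nova, 1991, 23, Delta), (18, Nova, 1991, 38, Orion), (23, Delta, 1991, 11, Beta), (23, Delta, 1991, 18, Nova), (23, Delta, 1991, 23, Delta), (23, Delta, 1991, 38, Orion), (37, Alpha, 2012, 17, Delta), (37, Alpha, 2012, 37, Alpha), (38, Orion, 1991, 11, Beta), (38, Orion, 1991, 18, Nova), (38, Orion, 1991, 23, Delta), (38, Orion, 1991, 38, Orion)}.
Filtering on mid > mid2 leaves {(18, Nova, 1991, 11, Beta), (23, Delta, 1991, 11, Beta), (23, Delta, 1991, 18, Nova), (37, Alpha, 2012, 17, Delta), (38, Orion, 1991, 11, Beta), (38, Orion, 1991, 18, Nova), (38, Orion, 1991, 23, Delta)}.
Projecting to role, mid2: {(Alpha, 17), (Delta, 11), (Delta, 18), (Nova, 11), (Orion, 11), (Orion, 18), (Orion, 23)}

{(Alpha, 17), (Delta, 11), (Delta, 18), (Nova, 11), (Orion, 11), (Orion, 18), (Orion, 23)}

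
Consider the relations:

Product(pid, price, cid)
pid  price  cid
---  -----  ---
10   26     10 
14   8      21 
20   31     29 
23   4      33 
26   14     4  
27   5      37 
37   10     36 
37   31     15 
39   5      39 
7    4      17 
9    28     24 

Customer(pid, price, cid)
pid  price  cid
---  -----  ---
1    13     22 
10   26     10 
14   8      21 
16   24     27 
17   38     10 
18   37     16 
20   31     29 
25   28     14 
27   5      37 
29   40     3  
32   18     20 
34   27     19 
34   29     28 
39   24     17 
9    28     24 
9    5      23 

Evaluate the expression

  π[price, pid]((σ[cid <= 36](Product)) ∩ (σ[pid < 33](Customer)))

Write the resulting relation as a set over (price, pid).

Filtering on cid <= 36 leaves {(10, 26, 10), (14, 8, 21), (20, 31, 29), (23, 4, 33), (26, 14, 4), (37, 10, 36), (37, 31, 15), (7, 4, 17), (9, 28, 24)}.
Filtering on pid < 33 leaves {(1, 13, 22), (10, 26, 10), (14, 8, 21), (16, 24, 27), (17, 38, 10), (18, 37, 16), (20, 31, 29), (25, 28, 14), (27, 5, 37), (29, 40, 3), (32, 18, 20), (9, 28, 24), (9, 5, 23)}.
Intersection: {(10, 26, 10), (14, 8, 21), (20, 31, 29), (23, 4, 33), (26, 14, 4), (37, 10, 36), (37, 31, 15), (7, 4, 17), (9, 28, 24)} with {(1, 13, 22), (10, 26, 10), (14, 8, 21), (16, 24, 27), (17, 38, 10), (18, 37, 16), (20, 31, 29), (25, 28, 14), (27, 5, 37), (29, 40, 3), (32, 18, 20), (9, 28, 24), (9, 5, 23)} → {(10, 26, 10), (14, 8, 21), (20, 31, 29), (9, 28, 24)}
Projecting to price, pid: {(26, 10), (28, 9), (31, 20), (8, 14)}

{(26, 10), (28, 9), (31, 20), (8, 14)}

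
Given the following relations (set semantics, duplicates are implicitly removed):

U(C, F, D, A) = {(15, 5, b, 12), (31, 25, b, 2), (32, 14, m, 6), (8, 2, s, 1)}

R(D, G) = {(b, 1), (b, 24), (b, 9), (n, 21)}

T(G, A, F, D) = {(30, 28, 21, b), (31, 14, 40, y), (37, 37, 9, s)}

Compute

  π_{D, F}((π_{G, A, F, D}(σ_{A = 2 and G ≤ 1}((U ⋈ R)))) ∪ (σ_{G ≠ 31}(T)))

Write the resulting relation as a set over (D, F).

{(b, 21), (b, 25), (s, 9)}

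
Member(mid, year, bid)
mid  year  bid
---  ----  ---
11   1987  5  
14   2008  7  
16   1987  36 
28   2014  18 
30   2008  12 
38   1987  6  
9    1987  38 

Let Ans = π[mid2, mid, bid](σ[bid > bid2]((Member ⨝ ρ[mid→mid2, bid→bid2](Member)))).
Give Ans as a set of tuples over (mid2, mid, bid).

ρ[mid→mid2, bid→bid2]: schema becomes (mid2, year, bid2); tuples unchanged.
Natural join on year: {(11, 1987, 5, 11, 5), (11, 1987, 5, 16, 36), (11, 1987, 5, 38, 6), (11, 1987, 5, 9, 38), (14, 2008, 7, 14, 7), (14, 2008, 7, 30, 12), (16, 1987, 36, 11, 5), (16, 1987, 36, 16, 36), (16, 1987, 36, 38, 6), (16, 1987, 36, 9, 38), (28, 2014, 18, 28, 18), (30, 2008, 12, 14, 7), (30, 2008, 12, 30, 12), (38, 1987, 6, 11, 5), (38, 1987, 6, 16, 36), (38, 1987, 6, 38, 6), (38, 1987, 6, 9, 38), (9, 1987, 38, 11, 5), (9, 1987, 38, 16, 36), (9, 1987, 38, 38, 6), (9, 1987, 38, 9, 38)}
Selection bid > bid2: {(16, 1987, 36, 11, 5), (16, 1987, 36, 38, 6), (30, 2008, 12, 14, 7), (38, 1987, 6, 11, 5), (9, 1987, 38, 11, 5), (9, 1987, 38, 16, 36), (9, 1987, 38, 38, 6)}
Keep only column(s) mid2, mid, bid: {(11, 16, 36), (11, 38, 6), (11, 9, 38), (14, 30, 12), (16, 9, 38), (38, 16, 36), (38, 9, 38)}

{(11, 16, 36), (11, 38, 6), (11, 9, 38), (14, 30, 12), (16, 9, 38), (38, 16, 36), (38, 9, 38)}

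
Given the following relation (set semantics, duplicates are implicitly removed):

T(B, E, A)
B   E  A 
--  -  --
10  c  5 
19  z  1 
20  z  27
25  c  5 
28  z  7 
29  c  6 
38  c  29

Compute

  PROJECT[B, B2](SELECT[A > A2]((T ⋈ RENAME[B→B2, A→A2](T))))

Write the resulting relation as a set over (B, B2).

{(20, 19), (20, 28), (28, 19), (29, 10), (29, 25), (38, 10), (38, 25), (38, 29)}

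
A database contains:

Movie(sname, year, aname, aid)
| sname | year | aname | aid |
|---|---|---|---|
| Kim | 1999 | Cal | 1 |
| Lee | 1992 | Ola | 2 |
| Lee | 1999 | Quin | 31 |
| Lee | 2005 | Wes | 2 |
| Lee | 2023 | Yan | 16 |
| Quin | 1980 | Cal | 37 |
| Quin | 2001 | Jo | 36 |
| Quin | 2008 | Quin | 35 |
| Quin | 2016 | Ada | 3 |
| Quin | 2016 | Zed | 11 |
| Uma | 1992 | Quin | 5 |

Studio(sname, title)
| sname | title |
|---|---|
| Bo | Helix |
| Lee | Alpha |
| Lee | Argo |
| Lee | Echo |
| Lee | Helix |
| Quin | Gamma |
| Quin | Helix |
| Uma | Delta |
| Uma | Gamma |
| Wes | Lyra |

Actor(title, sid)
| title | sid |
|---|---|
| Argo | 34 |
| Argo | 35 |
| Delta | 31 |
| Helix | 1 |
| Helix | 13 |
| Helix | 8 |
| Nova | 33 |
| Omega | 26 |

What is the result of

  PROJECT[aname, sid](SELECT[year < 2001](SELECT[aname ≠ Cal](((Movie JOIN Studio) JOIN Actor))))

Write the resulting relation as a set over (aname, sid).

{(Ola, 1), (Ola, 13), (Ola, 34), (Ola, 35), (Ola, 8), (Quin, 1), (Quin, 13), (Quin, 31), (Quin, 34), (Quin, 35), (Quin, 8)}

Natural join on sname: {(Lee, 1992, Ola, 2, Alpha), (Lee, 1992, Ola, 2, Argo), (Lee, 1992, Ola, 2, Echo), (Lee, 1992, Ola, 2, Helix), (Lee, 1999, Quin, 31, Alpha), (Lee, 1999, Quin, 31, Argo), (Lee, 1999, Quin, 31, Echo), (Lee, 1999, Quin, 31, Helix), (Lee, 2005, Wes, 2, Alpha), (Lee, 2005, Wes, 2, Argo), (Lee, 2005, Wes, 2, Echo), (Lee, 2005, Wes, 2, Helix), (Lee, 2023, Yan, 16, Alpha), (Lee, 2023, Yan, 16, Argo), (Lee, 2023, Yan, 16, Echo), (Lee, 2023, Yan, 16, Helix), (Quin, 1980, Cal, 37, Gamma), (Quin, 1980, Cal, 37, Helix), (Quin, 2001, Jo, 36, Gamma), (Quin, 2001, Jo, 36, Helix), (Quin, 2008, Quin, 35, Gamma), (Quin, 2008, Quin, 35, Helix), (Quin, 2016, Ada, 3, Gamma), (Quin, 2016, Ada, 3, Helix), (Quin, 2016, Zed, 11, Gamma), (Quin, 2016, Zed, 11, Helix), (Uma, 1992, Quin, 5, Delta), (Uma, 1992, Quin, 5, Gamma)}
Natural join on title: {(Lee, 1992, Ola, 2, Argo, 34), (Lee, 1992, Ola, 2, Argo, 35), (Lee, 1992, Ola, 2, Helix, 1), (Lee, 1992, Ola, 2, Helix, 13), (Lee, 1992, Ola, 2, Helix, 8), (Lee, 1999, Quin, 31, Argo, 34), (Lee, 1999, Quin, 31, Argo, 35), (Lee, 1999, Quin, 31, Helix, 1), (Lee, 1999, Quin, 31, Helix, 13), (Lee, 1999, Quin, 31, Helix, 8), (Lee, 2005, Wes, 2, Argo, 34), (Lee, 2005, Wes, 2, Argo, 35), (Lee, 2005, Wes, 2, Helix, 1), (Lee, 2005, Wes, 2, Helix, 13), (Lee, 2005, Wes, 2, Helix, 8), (Lee, 2023, Yan, 16, Argo, 34), (Lee, 2023, Yan, 16, Argo, 35), (Lee, 2023, Yan, 16, Helix, 1), (Lee, 2023, Yan, 16, Helix, 13), (Lee, 2023, Yan, 16, Helix, 8), (Quin, 1980, Cal, 37, Helix, 1), (Quin, 1980, Cal, 37, Helix, 13), (Quin, 1980, Cal, 37, Helix, 8), (Quin, 2001, Jo, 36, Helix, 1), (Quin, 2001, Jo, 36, Helix, 13), (Quin, 2001, Jo, 36, Helix, 8), (Quin, 2008, Quin, 35, Helix, 1), (Quin, 2008, Quin, 35, Helix, 13), (Quin, 2008, Quin, 35, Helix, 8), (Quin, 2016, Ada, 3, Helix, 1), (Quin, 2016, Ada, 3, Helix, 13), (Quin, 2016, Ada, 3, Helix, 8), (Quin, 2016, Zed, 11, Helix, 1), (Quin, 2016, Zed, 11, Helix, 13), (Quin, 2016, Zed, 11, Helix, 8), (Uma, 1992, Quin, 5, Delta, 31)}
Selection aname ≠ Cal: {(Lee, 1992, Ola, 2, Argo, 34), (Lee, 1992, Ola, 2, Argo, 35), (Lee, 1992, Ola, 2, Helix, 1), (Lee, 1992, Ola, 2, Helix, 13), (Lee, 1992, Ola, 2, Helix, 8), (Lee, 1999, Quin, 31, Argo, 34), (Lee, 1999, Quin, 31, Argo, 35), (Lee, 1999, Quin, 31, Helix, 1), (Lee, 1999, Quin, 31, Helix, 13), (Lee, 1999, Quin, 31, Helix, 8), (Lee, 2005, Wes, 2, Argo, 34), (Lee, 2005, Wes, 2, Argo, 35), (Lee, 2005, Wes, 2, Helix, 1), (Lee, 2005, Wes, 2, Helix, 13), (Lee, 2005, Wes, 2, Helix, 8), (Lee, 2023, Yan, 16, Argo, 34), (Lee, 2023, Yan, 16, Argo, 35), (Lee, 2023, Yan, 16, Helix, 1), (Lee, 2023, Yan, 16, Helix, 13), (Lee, 2023, Yan, 16, Helix, 8), (Quin, 2001, Jo, 36, Helix, 1), (Quin, 2001, Jo, 36, Helix, 13), (Quin, 2001, Jo, 36, Helix, 8), (Quin, 2008, Quin, 35, Helix, 1), (Quin, 2008, Quin, 35, Helix, 13), (Quin, 2008, Quin, 35, Helix, 8), (Quin, 2016, Ada, 3, Helix, 1), (Quin, 2016, Ada, 3, Helix, 13), (Quin, 2016, Ada, 3, Helix, 8), (Quin, 2016, Zed, 11, Helix, 1), (Quin, 2016, Zed, 11, Helix, 13), (Quin, 2016, Zed, 11, Helix, 8), (Uma, 1992, Quin, 5, Delta, 31)}
Selection year < 2001: {(Lee, 1992, Ola, 2, Argo, 34), (Lee, 1992, Ola, 2, Argo, 35), (Lee, 1992, Ola, 2, Helix, 1), (Lee, 1992, Ola, 2, Helix, 13), (Lee, 1992, Ola, 2, Helix, 8), (Lee, 1999, Quin, 31, Argo, 34), (Lee, 1999, Quin, 31, Argo, 35), (Lee, 1999, Quin, 31, Helix, 1), (Lee, 1999, Quin, 31, Helix, 13), (Lee, 1999, Quin, 31, Helix, 8), (Uma, 1992, Quin, 5, Delta, 31)}
π[aname, sid]: project onto (aname, sid) → {(Ola, 1), (Ola, 13), (Ola, 34), (Ola, 35), (Ola, 8), (Quin, 1), (Quin, 13), (Quin, 31), (Quin, 34), (Quin, 35), (Quin, 8)}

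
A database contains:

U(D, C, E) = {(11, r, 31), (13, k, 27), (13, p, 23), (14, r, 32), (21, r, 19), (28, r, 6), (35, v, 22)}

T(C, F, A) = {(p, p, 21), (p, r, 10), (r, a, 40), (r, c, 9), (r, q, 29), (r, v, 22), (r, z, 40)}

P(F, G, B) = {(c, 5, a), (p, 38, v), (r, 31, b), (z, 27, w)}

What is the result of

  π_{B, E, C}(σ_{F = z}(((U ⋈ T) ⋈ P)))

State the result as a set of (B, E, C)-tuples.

Natural join on C: {(11, r, 31, a, 40), (11, r, 31, c, 9), (11, r, 31, q, 29), (11, r, 31, v, 22), (11, r, 31, z, 40), (13, p, 23, p, 21), (13, p, 23, r, 10), (14, r, 32, a, 40), (14, r, 32, c, 9), (14, r, 32, q, 29), (14, r, 32, v, 22), (14, r, 32, z, 40), (21, r, 19, a, 40), (21, r, 19, c, 9), (21, r, 19, q, 29), (21, r, 19, v, 22), (21, r, 19, z, 40), (28, r, 6, a, 40), (28, r, 6, c, 9), (28, r, 6, q, 29), (28, r, 6, v, 22), (28, r, 6, z, 40)}
Natural join on F: {(11, r, 31, c, 9, 5, a), (11, r, 31, z, 40, 27, w), (13, p, 23, p, 21, 38, v), (13, p, 23, r, 10, 31, b), (14, r, 32, c, 9, 5, a), (14, r, 32, z, 40, 27, w), (21, r, 19, c, 9, 5, a), (21, r, 19, z, 40, 27, w), (28, r, 6, c, 9, 5, a), (28, r, 6, z, 40, 27, w)}
Selection F = z: {(11, r, 31, z, 40, 27, w), (14, r, 32, z, 40, 27, w), (21, r, 19, z, 40, 27, w), (28, r, 6, z, 40, 27, w)}
π_{B, E, C} gives {(w, 19, r), (w, 31, r), (w, 32, r), (w, 6, r)}.

{(w, 19, r), (w, 31, r), (w, 32, r), (w, 6, r)}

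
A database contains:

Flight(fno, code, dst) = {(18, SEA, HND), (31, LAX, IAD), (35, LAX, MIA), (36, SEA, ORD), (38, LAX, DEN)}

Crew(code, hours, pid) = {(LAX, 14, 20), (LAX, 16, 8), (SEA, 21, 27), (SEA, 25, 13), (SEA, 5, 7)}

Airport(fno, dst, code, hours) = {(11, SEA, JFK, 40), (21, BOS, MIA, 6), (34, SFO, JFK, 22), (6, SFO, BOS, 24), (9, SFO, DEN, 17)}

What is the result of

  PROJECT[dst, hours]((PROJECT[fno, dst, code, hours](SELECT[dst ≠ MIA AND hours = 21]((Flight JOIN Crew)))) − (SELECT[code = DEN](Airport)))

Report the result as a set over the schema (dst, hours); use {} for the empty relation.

Joining Flight and Crew on code yields {(18, SEA, HND, 21, 27), (18, SEA, HND, 25, 13), (18, SEA, HND, 5, 7), (31, LAX, IAD, 14, 20), (31, LAX, IAD, 16, 8), (35, LAX, MIA, 14, 20), (35, LAX, MIA, 16, 8), (36, SEA, ORD, 21, 27), (36, SEA, ORD, 25, 13), (36, SEA, ORD, 5, 7), (38, LAX, DEN, 14, 20), (38, LAX, DEN, 16, 8)}.
Apply σ_{dst ≠ MIA AND hours = 21}; surviving tuples: {(18, SEA, HND, 21, 27), (36, SEA, ORD, 21, 27)}
Keep only column(s) fno, dst, code, hours: {(18, HND, SEA, 21), (36, ORD, SEA, 21)}
Apply σ_{code = DEN}; surviving tuples: {(9, SFO, DEN, 17)}
Set difference of the two operands is {(18, HND, SEA, 21), (36, ORD, SEA, 21)}.
Keep only column(s) dst, hours: {(HND, 21), (ORD, 21)}

{(HND, 21), (ORD, 21)}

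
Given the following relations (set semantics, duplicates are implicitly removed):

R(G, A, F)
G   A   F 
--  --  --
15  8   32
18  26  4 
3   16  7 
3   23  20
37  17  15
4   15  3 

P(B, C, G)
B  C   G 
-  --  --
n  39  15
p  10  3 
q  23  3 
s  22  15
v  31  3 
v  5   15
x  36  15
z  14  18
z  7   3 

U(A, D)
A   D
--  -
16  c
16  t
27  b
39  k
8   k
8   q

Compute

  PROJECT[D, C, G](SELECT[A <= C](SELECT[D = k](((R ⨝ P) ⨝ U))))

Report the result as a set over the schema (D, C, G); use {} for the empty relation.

{(k, 22, 15), (k, 36, 15), (k, 39, 15)}

R ⋈ P (natural join on G): {(15, 8, 32, n, 39), (15, 8, 32, s, 22), (15, 8, 32, v, 5), (15, 8, 32, x, 36), (18, 26, 4, z, 14), (3, 16, 7, p, 10), (3, 16, 7, q, 23), (3, 16, 7, v, 31), (3, 16, 7, z, 7), (3, 23, 20, p, 10), (3, 23, 20, q, 23), (3, 23, 20, v, 31), (3, 23, 20, z, 7)}
(R ⨝ P) ⋈ U (natural join on A): {(15, 8, 32, n, 39, k), (15, 8, 32, n, 39, q), (15, 8, 32, s, 22, k), (15, 8, 32, s, 22, q), (15, 8, 32, v, 5, k), (15, 8, 32, v, 5, q), (15, 8, 32, x, 36, k), (15, 8, 32, x, 36, q), (3, 16, 7, p, 10, c), (3, 16, 7, p, 10, t), (3, 16, 7, q, 23, c), (3, 16, 7, q, 23, t), (3, 16, 7, v, 31, c), (3, 16, 7, v, 31, t), (3, 16, 7, z, 7, c), (3, 16, 7, z, 7, t)}
Filtering on D = k leaves {(15, 8, 32, n, 39, k), (15, 8, 32, s, 22, k), (15, 8, 32, v, 5, k), (15, 8, 32, x, 36, k)}.
Filtering on A <= C leaves {(15, 8, 32, n, 39, k), (15, 8, 32, s, 22, k), (15, 8, 32, x, 36, k)}.
π[D, C, G]: project onto (D, C, G) → {(k, 22, 15), (k, 36, 15), (k, 39, 15)}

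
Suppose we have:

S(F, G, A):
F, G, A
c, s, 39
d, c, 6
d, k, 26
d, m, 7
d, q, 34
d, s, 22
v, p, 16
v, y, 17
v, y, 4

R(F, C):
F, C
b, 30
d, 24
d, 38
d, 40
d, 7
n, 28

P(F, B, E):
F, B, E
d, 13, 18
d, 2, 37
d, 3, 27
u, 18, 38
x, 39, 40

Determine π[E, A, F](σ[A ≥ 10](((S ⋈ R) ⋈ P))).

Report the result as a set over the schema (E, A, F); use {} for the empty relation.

Natural join on F: {(d, c, 6, 24), (d, c, 6, 38), (d, c, 6, 40), (d, c, 6, 7), (d, k, 26, 24), (d, k, 26, 38), (d, k, 26, 40), (d, k, 26, 7), (d, m, 7, 24), (d, m, 7, 38), (d, m, 7, 40), (d, m, 7, 7), (d, q, 34, 24), (d, q, 34, 38), (d, q, 34, 40), (d, q, 34, 7), (d, s, 22, 24), (d, s, 22, 38), (d, s, 22, 40), (d, s, 22, 7)}
Natural join on F: {(d, c, 6, 24, 13, 18), (d, c, 6, 24, 2, 37), (d, c, 6, 24, 3, 27), (d, c, 6, 38, 13, 18), (d, c, 6, 38, 2, 37), (d, c, 6, 38, 3, 27), (d, c, 6, 40, 13, 18), (d, c, 6, 40, 2, 37), (d, c, 6, 40, 3, 27), (d, c, 6, 7, 13, 18), (d, c, 6, 7, 2, 37), (d, c, 6, 7, 3, 27), (d, k, 26, 24, 13, 18), (d, k, 26, 24, 2, 37), (d, k, 26, 24, 3, 27), (d, k, 26, 38, 13, 18), (d, k, 26, 38, 2, 37), (d, k, 26, 38, 3, 27), (d, k, 26, 40, 13, 18), (d, k, 26, 40, 2, 37), (d, k, 26, 40, 3, 27), (d, k, 26, 7, 13, 18), (d, k, 26, 7, 2, 37), (d, k, 26, 7, 3, 27), (d, m, 7, 24, 13, 18), (d, m, 7, 24, 2, 37), (d, m, 7, 24, 3, 27), (d, m, 7, 38, 13, 18), (d, m, 7, 38, 2, 37), (d, m, 7, 38, 3, 27), (d, m, 7, 40, 13, 18), (d, m, 7, 40, 2, 37), (d, m, 7, 40, 3, 27), (d, m, 7, 7, 13, 18), (d, m, 7, 7, 2, 37), (d, m, 7, 7, 3, 27), (d, q, 34, 24, 13, 18), (d, q, 34, 24, 2, 37), (d, q, 34, 24, 3, 27), (d, q, 34, 38, 13, 18), (d, q, 34, 38, 2, 37), (d, q, 34, 38, 3, 27), (d, q, 34, 40, 13, 18), (d, q, 34, 40, 2, 37), (d, q, 34, 40, 3, 27), (d, q, 34, 7, 13, 18), (d, q, 34, 7, 2, 37), (d, q, 34, 7, 3, 27), (d, s, 22, 24, 13, 18), (d, s, 22, 24, 2, 37), (d, s, 22, 24, 3, 27), (d, s, 22, 38, 13, 18), (d, s, 22, 38, 2, 37), (d, s, 22, 38, 3, 27), (d, s, 22, 40, 13, 18), (d, s, 22, 40, 2, 37), (d, s, 22, 40, 3, 27), (d, s, 22, 7, 13, 18), (d, s, 22, 7, 2, 37), (d, s, 22, 7, 3, 27)}
Apply σ_{A ≥ 10}; surviving tuples: {(d, k, 26, 24, 13, 18), (d, k, 26, 24, 2, 37), (d, k, 26, 24, 3, 27), (d, k, 26, 38, 13, 18), (d, k, 26, 38, 2, 37), (d, k, 26, 38, 3, 27), (d, k, 26, 40, 13, 18), (d, k, 26, 40, 2, 37), (d, k, 26, 40, 3, 27), (d, k, 26, 7, 13, 18), (d, k, 26, 7, 2, 37), (d, k, 26, 7, 3, 27), (d, q, 34, 24, 13, 18), (d, q, 34, 24, 2, 37), (d, q, 34, 24, 3, 27), (d, q, 34, 38, 13, 18), (d, q, 34, 38, 2, 37), (d, q, 34, 38, 3, 27), (d, q, 34, 40, 13, 18), (d, q, 34, 40, 2, 37), (d, q, 34, 40, 3, 27), (d, q, 34, 7, 13, 18), (d, q, 34, 7, 2, 37), (d, q, 34, 7, 3, 27), (d, s, 22, 24, 13, 18), (d, s, 22, 24, 2, 37), (d, s, 22, 24, 3, 27), (d, s, 22, 38, 13, 18), (d, s, 22, 38, 2, 37), (d, s, 22, 38, 3, 27), (d, s, 22, 40, 13, 18), (d, s, 22, 40, 2, 37), (d, s, 22, 40, 3, 27), (d, s, 22, 7, 13, 18), (d, s, 22, 7, 2, 37), (d, s, 22, 7, 3, 27)}
π[E, A, F]: project onto (E, A, F) (27 duplicate(s) eliminated) → {(18, 22, d), (18, 26, d), (18, 34, d), (27, 22, d), (27, 26, d), (27, 34, d), (37, 22, d), (37, 26, d), (37, 34, d)}

{(18, 22, d), (18, 26, d), (18, 34, d), (27, 22, d), (27, 26, d), (27, 34, d), (37, 22, d), (37, 26, d), (37, 34, d)}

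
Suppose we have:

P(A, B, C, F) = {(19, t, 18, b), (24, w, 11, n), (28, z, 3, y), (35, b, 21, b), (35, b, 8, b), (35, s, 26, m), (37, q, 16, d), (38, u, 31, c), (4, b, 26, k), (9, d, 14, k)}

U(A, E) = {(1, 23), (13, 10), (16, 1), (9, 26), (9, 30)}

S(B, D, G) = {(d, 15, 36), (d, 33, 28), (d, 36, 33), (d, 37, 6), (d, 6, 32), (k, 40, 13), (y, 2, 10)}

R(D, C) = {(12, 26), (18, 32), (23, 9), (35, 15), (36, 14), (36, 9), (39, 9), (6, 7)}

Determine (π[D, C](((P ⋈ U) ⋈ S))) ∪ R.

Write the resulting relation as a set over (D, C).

{(12, 26), (15, 14), (18, 32), (23, 9), (33, 14), (35, 15), (36, 14), (36, 9), (37, 14), (39, 9), (6, 14), (6, 7)}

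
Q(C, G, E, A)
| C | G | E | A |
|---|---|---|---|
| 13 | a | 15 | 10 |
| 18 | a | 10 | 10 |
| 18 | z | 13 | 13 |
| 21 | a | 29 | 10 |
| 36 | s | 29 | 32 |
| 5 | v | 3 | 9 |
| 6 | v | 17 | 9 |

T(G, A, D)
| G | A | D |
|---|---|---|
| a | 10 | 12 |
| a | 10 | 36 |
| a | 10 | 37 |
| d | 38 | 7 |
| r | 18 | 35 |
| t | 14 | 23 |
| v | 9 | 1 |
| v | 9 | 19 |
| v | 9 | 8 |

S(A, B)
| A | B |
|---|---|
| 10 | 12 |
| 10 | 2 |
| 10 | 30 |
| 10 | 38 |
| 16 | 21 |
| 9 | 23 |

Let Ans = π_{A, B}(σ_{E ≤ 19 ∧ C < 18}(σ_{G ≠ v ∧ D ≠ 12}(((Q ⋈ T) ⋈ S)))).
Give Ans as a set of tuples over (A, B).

{(10, 12), (10, 2), (10, 30), (10, 38)}

Natural join on G, A: {(13, a, 15, 10, 12), (13, a, 15, 10, 36), (13, a, 15, 10, 37), (18, a, 10, 10, 12), (18, a, 10, 10, 36), (18, a, 10, 10, 37), (21, a, 29, 10, 12), (21, a, 29, 10, 36), (21, a, 29, 10, 37), (5, v, 3, 9, 1), (5, v, 3, 9, 19), (5, v, 3, 9, 8), (6, v, 17, 9, 1), (6, v, 17, 9, 19), (6, v, 17, 9, 8)}
Natural join on A: {(13, a, 15, 10, 12, 12), (13, a, 15, 10, 12, 2), (13, a, 15, 10, 12, 30), (13, a, 15, 10, 12, 38), (13, a, 15, 10, 36, 12), (13, a, 15, 10, 36, 2), (13, a, 15, 10, 36, 30), (13, a, 15, 10, 36, 38), (13, a, 15, 10, 37, 12), (13, a, 15, 10, 37, 2), (13, a, 15, 10, 37, 30), (13, a, 15, 10, 37, 38), (18, a, 10, 10, 12, 12), (18, a, 10, 10, 12, 2), (18, a, 10, 10, 12, 30), (18, a, 10, 10, 12, 38), (18, a, 10, 10, 36, 12), (18, a, 10, 10, 36, 2), (18, a, 10, 10, 36, 30), (18, a, 10, 10, 36, 38), (18, a, 10, 10, 37, 12), (18, a, 10, 10, 37, 2), (18, a, 10, 10, 37, 30), (18, a, 10, 10, 37, 38), (21, a, 29, 10, 12, 12), (21, a, 29, 10, 12, 2), (21, a, 29, 10, 12, 30), (21, a, 29, 10, 12, 38), (21, a, 29, 10, 36, 12), (21, a, 29, 10, 36, 2), (21, a, 29, 10, 36, 30), (21, a, 29, 10, 36, 38), (21, a, 29, 10, 37, 12), (21, a, 29, 10, 37, 2), (21, a, 29, 10, 37, 30), (21, a, 29, 10, 37, 38), (5, v, 3, 9, 1, 23), (5, v, 3, 9, 19, 23), (5, v, 3, 9, 8, 23), (6, v, 17, 9, 1, 23), (6, v, 17, 9, 19, 23), (6, v, 17, 9, 8, 23)}
Filtering on G ≠ v ∧ D ≠ 12 leaves {(13, a, 15, 10, 36, 12), (13, a, 15, 10, 36, 2), (13, a, 15, 10, 36, 30), (13, a, 15, 10, 36, 38), (13, a, 15, 10, 37, 12), (13, a, 15, 10, 37, 2), (13, a, 15, 10, 37, 30), (13, a, 15, 10, 37, 38), (18, a, 10, 10, 36, 12), (18, a, 10, 10, 36, 2), (18, a, 10, 10, 36, 30), (18, a, 10, 10, 36, 38), (18, a, 10, 10, 37, 12), (18, a, 10, 10, 37, 2), (18, a, 10, 10, 37, 30), (18, a, 10, 10, 37, 38), (21, a, 29, 10, 36, 12), (21, a, 29, 10, 36, 2), (21, a, 29, 10, 36, 30), (21, a, 29, 10, 36, 38), (21, a, 29, 10, 37, 12), (21, a, 29, 10, 37, 2), (21, a, 29, 10, 37, 30), (21, a, 29, 10, 37, 38)}.
Filtering on E ≤ 19 ∧ C < 18 leaves {(13, a, 15, 10, 36, 12), (13, a, 15, 10, 36, 2), (13, a, 15, 10, 36, 30), (13, a, 15, 10, 36, 38), (13, a, 15, 10, 37, 12), (13, a, 15, 10, 37, 2), (13, a, 15, 10, 37, 30), (13, a, 15, 10, 37, 38)}.
π_{A, B} gives {(10, 12), (10, 2), (10, 30), (10, 38)} (4 duplicate(s) eliminated).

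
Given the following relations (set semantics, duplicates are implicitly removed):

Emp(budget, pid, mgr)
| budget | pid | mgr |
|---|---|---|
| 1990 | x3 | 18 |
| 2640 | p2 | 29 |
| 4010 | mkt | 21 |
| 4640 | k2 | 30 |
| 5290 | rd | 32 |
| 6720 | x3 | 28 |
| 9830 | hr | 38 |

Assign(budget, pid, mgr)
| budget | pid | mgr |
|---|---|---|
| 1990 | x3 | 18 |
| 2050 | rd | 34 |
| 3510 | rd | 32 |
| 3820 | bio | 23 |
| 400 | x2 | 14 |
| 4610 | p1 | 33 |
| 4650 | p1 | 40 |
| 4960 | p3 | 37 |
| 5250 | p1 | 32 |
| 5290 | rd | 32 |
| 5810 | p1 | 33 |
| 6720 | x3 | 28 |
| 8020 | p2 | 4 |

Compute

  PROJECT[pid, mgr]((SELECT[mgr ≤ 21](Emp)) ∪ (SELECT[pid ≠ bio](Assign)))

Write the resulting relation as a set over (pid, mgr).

{(mkt, 21), (p1, 32), (p1, 33), (p1, 40), (p2, 4), (p3, 37), (rd, 32), (rd, 34), (x2, 14), (x3, 18), (x3, 28)}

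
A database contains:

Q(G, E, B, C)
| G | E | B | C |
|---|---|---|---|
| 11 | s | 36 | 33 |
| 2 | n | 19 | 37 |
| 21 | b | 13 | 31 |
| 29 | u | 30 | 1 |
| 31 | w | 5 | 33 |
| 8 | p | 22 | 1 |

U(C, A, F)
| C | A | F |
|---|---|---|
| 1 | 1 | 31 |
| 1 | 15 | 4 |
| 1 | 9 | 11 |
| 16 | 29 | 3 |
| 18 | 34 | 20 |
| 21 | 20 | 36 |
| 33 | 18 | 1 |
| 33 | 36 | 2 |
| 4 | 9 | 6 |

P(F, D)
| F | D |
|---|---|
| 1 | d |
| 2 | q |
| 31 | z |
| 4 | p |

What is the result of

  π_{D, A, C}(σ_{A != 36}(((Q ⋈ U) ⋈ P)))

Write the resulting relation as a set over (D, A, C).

{(d, 18, 33), (p, 15, 1), (z, 1, 1)}

Joining Q and U on C yields {(11, s, 36, 33, 18, 1), (11, s, 36, 33, 36, 2), (29, u, 30, 1, 1, 31), (29, u, 30, 1, 15, 4), (29, u, 30, 1, 9, 11), (31, w, 5, 33, 18, 1), (31, w, 5, 33, 36, 2), (8, p, 22, 1, 1, 31), (8, p, 22, 1, 15, 4), (8, p, 22, 1, 9, 11)}.
Joining (Q ⋈ U) and P on F yields {(11, s, 36, 33, 18, 1, d), (11, s, 36, 33, 36, 2, q), (29, u, 30, 1, 1, 31, z), (29, u, 30, 1, 15, 4, p), (31, w, 5, 33, 18, 1, d), (31, w, 5, 33, 36, 2, q), (8, p, 22, 1, 1, 31, z), (8, p, 22, 1, 15, 4, p)}.
Apply σ_{A != 36}; surviving tuples: {(11, s, 36, 33, 18, 1, d), (29, u, 30, 1, 1, 31, z), (29, u, 30, 1, 15, 4, p), (31, w, 5, 33, 18, 1, d), (8, p, 22, 1, 1, 31, z), (8, p, 22, 1, 15, 4, p)}
π_{D, A, C} gives {(d, 18, 33), (p, 15, 1), (z, 1, 1)} (3 duplicate(s) eliminated).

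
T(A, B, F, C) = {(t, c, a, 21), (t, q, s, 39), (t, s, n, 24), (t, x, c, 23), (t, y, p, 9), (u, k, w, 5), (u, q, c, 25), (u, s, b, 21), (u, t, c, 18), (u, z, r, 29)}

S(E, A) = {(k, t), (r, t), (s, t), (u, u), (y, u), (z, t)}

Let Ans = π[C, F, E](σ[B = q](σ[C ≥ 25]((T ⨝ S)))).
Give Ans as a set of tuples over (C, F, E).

T ⋈ S (natural join on A): {(t, c, a, 21, k), (t, c, a, 21, r), (t, c, a, 21, s), (t, c, a, 21, z), (t, q, s, 39, k), (t, q, s, 39, r), (t, q, s, 39, s), (t, q, s, 39, z), (t, s, n, 24, k), (t, s, n, 24, r), (t, s, n, 24, s), (t, s, n, 24, z), (t, x, c, 23, k), (t, x, c, 23, r), (t, x, c, 23, s), (t, x, c, 23, z), (t, y, p, 9, k), (t, y, p, 9, r), (t, y, p, 9, s), (t, y, p, 9, z), (u, k, w, 5, u), (u, k, w, 5, y), (u, q, c, 25, u), (u, q, c, 25, y), (u, s, b, 21, u), (u, s, b, 21, y), (u, t, c, 18, u), (u, t, c, 18, y), (u, z, r, 29, u), (u, z, r, 29, y)}
σ[C ≥ 25]: keep tuples satisfying C ≥ 25 → {(t, q, s, 39, k), (t, q, s, 39, r), (t, q, s, 39, s), (t, q, s, 39, z), (u, q, c, 25, u), (u, q, c, 25, y), (u, z, r, 29, u), (u, z, r, 29, y)}
σ[B = q]: keep tuples satisfying B = q → {(t, q, s, 39, k), (t, q, s, 39, r), (t, q, s, 39, s), (t, q, s, 39, z), (u, q, c, 25, u), (u, q, c, 25, y)}
Projecting to C, F, E: {(25, c, u), (25, c, y), (39, s, k), (39, s, r), (39, s, s), (39, s, z)}

{(25, c, u), (25, c, y), (39, s, k), (39, s, r), (39, s, s), (39, s, z)}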